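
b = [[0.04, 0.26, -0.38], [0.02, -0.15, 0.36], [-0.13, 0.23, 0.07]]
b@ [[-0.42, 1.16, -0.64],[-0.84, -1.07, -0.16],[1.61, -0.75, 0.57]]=[[-0.85, 0.05, -0.28],[0.7, -0.09, 0.22],[-0.03, -0.45, 0.09]]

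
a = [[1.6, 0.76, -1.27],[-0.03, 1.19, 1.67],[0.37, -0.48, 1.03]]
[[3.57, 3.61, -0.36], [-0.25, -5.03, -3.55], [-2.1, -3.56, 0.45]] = a@[[0.34, -0.4, 0.27],[1.71, 0.25, -2.09],[-1.36, -3.2, -0.63]]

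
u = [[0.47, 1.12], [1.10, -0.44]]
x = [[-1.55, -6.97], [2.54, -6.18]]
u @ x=[[2.12, -10.2], [-2.82, -4.95]]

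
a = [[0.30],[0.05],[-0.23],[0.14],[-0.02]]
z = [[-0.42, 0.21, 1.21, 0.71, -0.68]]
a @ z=[[-0.13,0.06,0.36,0.21,-0.2], [-0.02,0.01,0.06,0.04,-0.03], [0.1,-0.05,-0.28,-0.16,0.16], [-0.06,0.03,0.17,0.1,-0.10], [0.01,-0.00,-0.02,-0.01,0.01]]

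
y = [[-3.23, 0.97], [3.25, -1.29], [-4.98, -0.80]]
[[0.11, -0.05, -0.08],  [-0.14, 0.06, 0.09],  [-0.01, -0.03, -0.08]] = y @ [[-0.01, 0.01, 0.02], [0.08, -0.02, -0.02]]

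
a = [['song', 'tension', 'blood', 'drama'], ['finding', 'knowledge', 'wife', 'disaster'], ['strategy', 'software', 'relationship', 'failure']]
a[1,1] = 'knowledge'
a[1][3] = 'disaster'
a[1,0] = 'finding'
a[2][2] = 'relationship'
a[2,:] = ['strategy', 'software', 'relationship', 'failure']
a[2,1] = 'software'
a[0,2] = 'blood'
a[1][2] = 'wife'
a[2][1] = 'software'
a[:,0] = ['song', 'finding', 'strategy']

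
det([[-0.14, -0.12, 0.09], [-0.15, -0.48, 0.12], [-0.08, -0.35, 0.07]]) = -0.000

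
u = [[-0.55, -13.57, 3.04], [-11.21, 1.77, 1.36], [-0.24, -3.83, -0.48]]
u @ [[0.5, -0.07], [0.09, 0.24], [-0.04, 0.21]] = [[-1.62, -2.58], [-5.50, 1.50], [-0.45, -1.00]]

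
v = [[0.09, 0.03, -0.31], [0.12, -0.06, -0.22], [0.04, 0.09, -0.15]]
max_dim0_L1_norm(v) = 0.68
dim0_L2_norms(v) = [0.16, 0.11, 0.41]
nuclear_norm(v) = 0.58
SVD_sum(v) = [[0.11, 0.02, -0.3],[0.08, 0.01, -0.23],[0.05, 0.01, -0.15]] + [[-0.01, 0.02, -0.00], [0.03, -0.08, 0.01], [-0.03, 0.08, -0.01]] + [[-0.01,-0.01,-0.01], [0.01,0.0,0.00], [0.01,0.00,0.00]]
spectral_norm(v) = 0.44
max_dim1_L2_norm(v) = 0.32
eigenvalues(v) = [(-0.02+0.12j), (-0.02-0.12j), (-0.08+0j)]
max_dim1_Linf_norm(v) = 0.31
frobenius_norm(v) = 0.45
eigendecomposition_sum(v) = [[0.08+0.01j, -0.04+0.08j, -0.16-0.02j], [0.06+0.01j, -0.03+0.06j, (-0.11-0.02j)], [0.04-0.03j, 0.02+0.05j, -0.08+0.05j]] + [[0.08-0.01j,-0.04-0.08j,-0.16+0.02j], [0.06-0.01j,(-0.03-0.06j),(-0.11+0.02j)], [0.04+0.03j,0.02-0.05j,-0.08-0.05j]] + [[-0.08+0.00j,(0.11-0j),-0j], [-0j,(-0+0j),(-0+0j)], [-0.04+0.00j,0.06-0.00j,-0j]]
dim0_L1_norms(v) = [0.25, 0.18, 0.68]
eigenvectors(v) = [[(0.74+0j), (0.74-0j), 0.88+0.00j], [0.52+0.01j, (0.52-0.01j), -0.01+0.00j], [(0.31-0.29j), 0.31+0.29j, (0.48+0j)]]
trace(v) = -0.12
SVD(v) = [[-0.74,0.18,-0.65], [-0.56,-0.69,0.46], [-0.36,0.7,0.61]] @ diag([0.4352852225824442, 0.11682205525875557, 0.02407036365475686]) @ [[-0.34,-0.05,0.94],[-0.33,0.94,-0.07],[0.88,0.34,0.34]]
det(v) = -0.00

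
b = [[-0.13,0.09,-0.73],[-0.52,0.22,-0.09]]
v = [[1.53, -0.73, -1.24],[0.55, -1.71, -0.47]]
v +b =[[1.4, -0.64, -1.97], [0.03, -1.49, -0.56]]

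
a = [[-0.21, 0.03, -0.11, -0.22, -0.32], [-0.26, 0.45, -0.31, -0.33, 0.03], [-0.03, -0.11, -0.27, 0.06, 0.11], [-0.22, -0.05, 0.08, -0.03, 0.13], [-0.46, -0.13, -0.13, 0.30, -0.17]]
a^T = [[-0.21, -0.26, -0.03, -0.22, -0.46],  [0.03, 0.45, -0.11, -0.05, -0.13],  [-0.11, -0.31, -0.27, 0.08, -0.13],  [-0.22, -0.33, 0.06, -0.03, 0.3],  [-0.32, 0.03, 0.11, 0.13, -0.17]]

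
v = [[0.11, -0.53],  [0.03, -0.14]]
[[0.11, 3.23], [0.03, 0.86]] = v @ [[4.49, 2.44], [0.73, -5.59]]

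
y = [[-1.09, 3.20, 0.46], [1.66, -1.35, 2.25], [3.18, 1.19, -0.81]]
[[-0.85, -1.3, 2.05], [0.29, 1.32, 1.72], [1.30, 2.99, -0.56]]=y@[[0.39, 0.93, -0.07], [-0.10, -0.07, 0.46], [-0.22, -0.14, 1.09]]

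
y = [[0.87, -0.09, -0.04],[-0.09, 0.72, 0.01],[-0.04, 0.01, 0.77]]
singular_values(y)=[0.92, 0.76, 0.68]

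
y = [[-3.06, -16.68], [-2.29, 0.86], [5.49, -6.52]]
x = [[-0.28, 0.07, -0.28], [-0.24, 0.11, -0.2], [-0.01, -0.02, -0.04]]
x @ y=[[-0.84, 6.56], [-0.62, 5.40], [-0.14, 0.41]]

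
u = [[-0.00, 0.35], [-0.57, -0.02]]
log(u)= [[-0.77, 1.25], [-2.03, -0.84]]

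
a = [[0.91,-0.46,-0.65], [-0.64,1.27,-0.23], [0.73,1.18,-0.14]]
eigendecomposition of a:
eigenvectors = [[-0.23-0.45j, -0.23+0.45j, -0.62+0.00j], [(-0.06-0.31j), (-0.06+0.31j), (0.75+0j)], [(-0.81+0j), (-0.81-0j), (0.24+0j)]]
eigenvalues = [(0.16+0.85j), (0.16-0.85j), (1.72+0j)]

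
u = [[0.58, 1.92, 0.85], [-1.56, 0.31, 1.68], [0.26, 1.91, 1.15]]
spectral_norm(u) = 3.27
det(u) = 0.03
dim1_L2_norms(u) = [2.18, 2.31, 2.24]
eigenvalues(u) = [0.04, 0.44, 1.56]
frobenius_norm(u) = 3.89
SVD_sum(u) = [[-0.05,1.62,1.22], [-0.03,1.04,0.79], [-0.06,1.76,1.33]] + [[0.63, 0.30, -0.37], [-1.53, -0.73, 0.89], [0.32, 0.15, -0.19]] + [[-0.0, 0.00, -0.0], [-0.0, 0.00, -0.0], [0.0, -0.0, 0.00]]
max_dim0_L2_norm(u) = 2.73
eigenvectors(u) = [[0.61,-0.70,0.71], [-0.46,0.33,0.05], [0.64,-0.63,0.70]]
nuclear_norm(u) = 5.38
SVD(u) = [[-0.62, 0.38, -0.69], [-0.40, -0.91, -0.14], [-0.68, 0.19, 0.71]] @ diag([3.2692913720148526, 2.108866487510447, 0.004007832904248338]) @ [[0.03, -0.80, -0.6],  [0.8, 0.38, -0.47],  [0.6, -0.47, 0.65]]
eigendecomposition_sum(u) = [[-0.19, -0.03, 0.20],  [0.14, 0.02, -0.15],  [-0.20, -0.04, 0.21]] + [[3.25,  -0.26,  -3.29],[-1.52,  0.12,  1.54],[2.9,  -0.23,  -2.93]] + [[-2.48, 2.21, 3.94], [-0.18, 0.16, 0.29], [-2.44, 2.18, 3.88]]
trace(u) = 2.04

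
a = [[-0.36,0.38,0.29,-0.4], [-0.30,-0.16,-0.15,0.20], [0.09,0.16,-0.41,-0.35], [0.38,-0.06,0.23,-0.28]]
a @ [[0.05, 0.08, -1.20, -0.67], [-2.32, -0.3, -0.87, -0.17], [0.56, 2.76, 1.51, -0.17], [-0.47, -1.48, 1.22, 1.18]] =[[-0.55, 1.25, 0.05, -0.34], [0.18, -0.69, 0.52, 0.49], [-0.43, -0.65, -1.29, -0.43], [0.42, 1.1, -0.40, -0.61]]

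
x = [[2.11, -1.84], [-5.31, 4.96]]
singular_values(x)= [7.79, 0.09]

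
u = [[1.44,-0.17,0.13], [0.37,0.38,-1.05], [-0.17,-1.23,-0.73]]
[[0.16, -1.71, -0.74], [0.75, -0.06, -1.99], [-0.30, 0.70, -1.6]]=u@[[0.21, -1.17, -0.64], [0.49, -0.16, 0.33], [-0.46, -0.41, 1.79]]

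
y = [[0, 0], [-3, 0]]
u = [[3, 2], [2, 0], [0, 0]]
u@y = [[-6, 0], [0, 0], [0, 0]]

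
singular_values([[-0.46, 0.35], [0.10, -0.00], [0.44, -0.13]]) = [0.73, 0.14]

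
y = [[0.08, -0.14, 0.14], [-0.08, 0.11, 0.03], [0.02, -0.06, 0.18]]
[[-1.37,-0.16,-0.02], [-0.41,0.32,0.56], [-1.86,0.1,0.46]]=y@[[1.01,-2.44,-2.68], [-0.11,0.83,2.14], [-10.47,1.09,3.54]]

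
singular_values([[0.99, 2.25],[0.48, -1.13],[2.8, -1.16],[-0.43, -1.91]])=[3.4, 3.0]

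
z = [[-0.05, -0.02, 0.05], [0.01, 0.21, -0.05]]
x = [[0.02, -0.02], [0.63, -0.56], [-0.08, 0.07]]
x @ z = [[-0.0, -0.00, 0.00], [-0.04, -0.13, 0.06], [0.0, 0.02, -0.01]]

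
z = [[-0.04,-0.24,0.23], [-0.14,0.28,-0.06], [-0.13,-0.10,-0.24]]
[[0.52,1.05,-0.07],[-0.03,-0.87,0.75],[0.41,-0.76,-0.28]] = z@[[-2.71, 1.5, -1.99], [-1.37, -1.71, 1.97], [0.35, 3.06, 1.41]]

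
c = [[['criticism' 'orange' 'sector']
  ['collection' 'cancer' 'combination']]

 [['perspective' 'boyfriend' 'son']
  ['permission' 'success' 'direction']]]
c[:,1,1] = ['cancer', 'success']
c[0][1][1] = 'cancer'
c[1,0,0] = 'perspective'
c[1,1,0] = 'permission'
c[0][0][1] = 'orange'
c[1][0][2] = 'son'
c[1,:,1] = ['boyfriend', 'success']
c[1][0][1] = 'boyfriend'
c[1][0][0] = 'perspective'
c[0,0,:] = ['criticism', 'orange', 'sector']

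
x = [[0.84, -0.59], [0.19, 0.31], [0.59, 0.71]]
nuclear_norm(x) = 2.02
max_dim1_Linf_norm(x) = 0.84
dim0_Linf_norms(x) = [0.84, 0.71]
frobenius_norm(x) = 1.43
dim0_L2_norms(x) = [1.04, 0.97]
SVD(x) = [[-0.87,0.50], [-0.14,-0.34], [-0.48,-0.8]] @ diag([1.0449903337586215, 0.972674252949591]) @ [[-0.99, 0.12],[-0.12, -0.99]]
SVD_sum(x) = [[0.90, -0.11], [0.15, -0.02], [0.49, -0.06]] + [[-0.06, -0.48], [0.04, 0.33], [0.1, 0.77]]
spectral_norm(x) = 1.04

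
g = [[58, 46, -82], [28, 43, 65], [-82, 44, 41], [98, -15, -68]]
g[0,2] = -82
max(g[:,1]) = 46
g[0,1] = 46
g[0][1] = 46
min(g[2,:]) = -82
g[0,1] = 46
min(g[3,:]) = -68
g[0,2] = -82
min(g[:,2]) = -82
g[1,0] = 28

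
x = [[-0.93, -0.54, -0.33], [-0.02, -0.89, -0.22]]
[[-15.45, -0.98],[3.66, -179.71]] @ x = [[14.39,9.22,5.31], [0.19,157.97,38.33]]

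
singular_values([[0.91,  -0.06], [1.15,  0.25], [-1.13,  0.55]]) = [1.86, 0.57]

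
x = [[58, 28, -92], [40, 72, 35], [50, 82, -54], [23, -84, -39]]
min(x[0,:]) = -92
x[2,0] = 50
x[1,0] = 40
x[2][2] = -54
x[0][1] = 28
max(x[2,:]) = 82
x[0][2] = -92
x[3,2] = -39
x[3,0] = 23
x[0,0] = 58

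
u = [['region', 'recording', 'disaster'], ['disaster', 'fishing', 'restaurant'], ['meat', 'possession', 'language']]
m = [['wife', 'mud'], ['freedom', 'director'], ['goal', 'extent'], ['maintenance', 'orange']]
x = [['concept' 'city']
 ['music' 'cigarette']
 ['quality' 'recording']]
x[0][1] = 'city'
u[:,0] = ['region', 'disaster', 'meat']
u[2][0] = 'meat'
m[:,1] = ['mud', 'director', 'extent', 'orange']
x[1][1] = 'cigarette'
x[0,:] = ['concept', 'city']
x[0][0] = 'concept'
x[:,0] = ['concept', 'music', 'quality']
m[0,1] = 'mud'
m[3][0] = 'maintenance'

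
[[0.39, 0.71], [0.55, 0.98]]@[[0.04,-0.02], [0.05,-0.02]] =[[0.05, -0.02], [0.07, -0.03]]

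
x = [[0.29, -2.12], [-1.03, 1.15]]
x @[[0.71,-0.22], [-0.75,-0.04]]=[[1.80, 0.02],[-1.59, 0.18]]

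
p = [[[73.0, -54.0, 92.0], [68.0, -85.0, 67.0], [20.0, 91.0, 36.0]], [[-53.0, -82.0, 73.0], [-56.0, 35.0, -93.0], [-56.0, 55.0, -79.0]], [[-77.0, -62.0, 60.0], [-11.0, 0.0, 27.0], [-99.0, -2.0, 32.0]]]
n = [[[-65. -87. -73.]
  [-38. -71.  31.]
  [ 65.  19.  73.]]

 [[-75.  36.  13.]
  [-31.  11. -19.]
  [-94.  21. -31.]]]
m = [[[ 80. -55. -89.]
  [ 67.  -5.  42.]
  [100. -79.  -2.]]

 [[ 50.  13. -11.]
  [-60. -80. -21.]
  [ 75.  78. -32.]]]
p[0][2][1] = 91.0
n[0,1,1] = -71.0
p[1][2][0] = -56.0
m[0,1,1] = -5.0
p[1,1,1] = 35.0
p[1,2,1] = 55.0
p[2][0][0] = -77.0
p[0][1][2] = 67.0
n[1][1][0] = -31.0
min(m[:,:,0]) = -60.0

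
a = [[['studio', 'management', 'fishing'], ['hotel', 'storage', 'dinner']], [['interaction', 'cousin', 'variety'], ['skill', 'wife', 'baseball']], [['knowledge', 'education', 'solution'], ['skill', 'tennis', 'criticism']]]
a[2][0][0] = 'knowledge'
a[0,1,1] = 'storage'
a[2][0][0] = 'knowledge'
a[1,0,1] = 'cousin'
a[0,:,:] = [['studio', 'management', 'fishing'], ['hotel', 'storage', 'dinner']]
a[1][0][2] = 'variety'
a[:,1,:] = [['hotel', 'storage', 'dinner'], ['skill', 'wife', 'baseball'], ['skill', 'tennis', 'criticism']]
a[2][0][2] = 'solution'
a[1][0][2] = 'variety'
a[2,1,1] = 'tennis'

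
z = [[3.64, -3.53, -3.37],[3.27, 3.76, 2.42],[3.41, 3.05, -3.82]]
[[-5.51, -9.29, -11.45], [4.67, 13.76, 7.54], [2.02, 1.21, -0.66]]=z@ [[-0.12, 0.84, -0.47],[1.16, 1.75, 1.70],[0.29, 1.83, 1.11]]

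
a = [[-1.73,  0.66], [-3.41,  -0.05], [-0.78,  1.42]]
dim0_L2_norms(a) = [3.9, 1.57]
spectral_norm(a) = 3.94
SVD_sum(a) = [[-1.79, 0.28], [-3.32, 0.53], [-0.98, 0.16]] + [[0.06, 0.38],[-0.09, -0.58],[0.20, 1.26]]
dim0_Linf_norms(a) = [3.41, 1.42]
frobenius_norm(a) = 4.21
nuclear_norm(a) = 5.40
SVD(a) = [[-0.46,  0.26], [-0.85,  -0.4], [-0.25,  0.88]] @ diag([3.9445141900444933, 1.4576377480490956]) @ [[0.99, -0.16], [0.16, 0.99]]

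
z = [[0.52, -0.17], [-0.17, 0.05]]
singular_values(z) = [0.58, 0.01]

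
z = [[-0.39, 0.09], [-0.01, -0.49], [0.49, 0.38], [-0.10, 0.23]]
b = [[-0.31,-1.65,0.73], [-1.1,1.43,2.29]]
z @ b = [[0.02, 0.77, -0.08], [0.54, -0.68, -1.13], [-0.57, -0.27, 1.23], [-0.22, 0.49, 0.45]]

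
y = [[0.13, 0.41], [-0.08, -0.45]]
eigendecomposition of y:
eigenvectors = [[0.99, -0.62], [-0.15, 0.78]]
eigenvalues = [0.07, -0.39]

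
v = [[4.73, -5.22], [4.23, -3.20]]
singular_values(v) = [8.78, 0.79]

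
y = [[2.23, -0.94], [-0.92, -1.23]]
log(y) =[[(0.87+0.19j),-0.12+0.75j], [(-0.12+0.74j),(0.41+2.95j)]]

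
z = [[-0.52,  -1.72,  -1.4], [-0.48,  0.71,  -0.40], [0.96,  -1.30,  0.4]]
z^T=[[-0.52, -0.48, 0.96], [-1.72, 0.71, -1.3], [-1.40, -0.40, 0.40]]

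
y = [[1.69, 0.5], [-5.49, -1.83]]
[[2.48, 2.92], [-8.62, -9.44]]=y @ [[0.68, 1.79], [2.67, -0.21]]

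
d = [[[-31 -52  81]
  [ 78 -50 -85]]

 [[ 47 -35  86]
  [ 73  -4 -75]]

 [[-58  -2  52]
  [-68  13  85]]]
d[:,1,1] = [-50, -4, 13]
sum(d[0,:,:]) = -59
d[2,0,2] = 52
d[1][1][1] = -4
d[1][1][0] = 73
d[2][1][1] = 13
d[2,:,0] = [-58, -68]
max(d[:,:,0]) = 78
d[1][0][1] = -35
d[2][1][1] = 13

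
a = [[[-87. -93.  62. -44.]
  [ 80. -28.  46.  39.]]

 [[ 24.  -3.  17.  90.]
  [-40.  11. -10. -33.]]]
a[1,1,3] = -33.0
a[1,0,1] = -3.0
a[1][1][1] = 11.0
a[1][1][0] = -40.0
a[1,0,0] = 24.0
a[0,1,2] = 46.0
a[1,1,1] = 11.0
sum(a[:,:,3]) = 52.0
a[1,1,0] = -40.0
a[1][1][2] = -10.0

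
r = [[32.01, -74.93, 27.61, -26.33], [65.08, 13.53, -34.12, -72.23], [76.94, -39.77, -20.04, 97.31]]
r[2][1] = -39.77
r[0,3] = -26.33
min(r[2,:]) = -39.77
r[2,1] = -39.77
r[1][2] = -34.12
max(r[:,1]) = 13.53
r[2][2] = -20.04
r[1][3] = -72.23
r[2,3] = 97.31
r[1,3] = -72.23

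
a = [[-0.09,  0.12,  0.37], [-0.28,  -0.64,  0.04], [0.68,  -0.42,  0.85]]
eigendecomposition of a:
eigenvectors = [[(0.3+0j),  (-0.35-0.43j),  -0.35+0.43j], [-0.03+0.00j,  0.70+0.00j,  0.70-0.00j], [0.95+0.00j,  0.36+0.27j,  (0.36-0.27j)]]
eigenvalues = [(1.08+0j), (-0.48+0.19j), (-0.48-0.19j)]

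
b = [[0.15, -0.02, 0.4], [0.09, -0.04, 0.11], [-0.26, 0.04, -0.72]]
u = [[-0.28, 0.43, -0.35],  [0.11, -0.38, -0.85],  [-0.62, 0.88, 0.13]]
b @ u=[[-0.29, 0.42, 0.02], [-0.1, 0.15, 0.02], [0.52, -0.76, -0.04]]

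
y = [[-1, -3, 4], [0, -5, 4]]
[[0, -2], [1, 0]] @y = [[0, 10, -8], [-1, -3, 4]]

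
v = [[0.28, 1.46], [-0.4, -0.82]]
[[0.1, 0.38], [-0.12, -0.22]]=v@[[0.29, 0.01], [0.01, 0.26]]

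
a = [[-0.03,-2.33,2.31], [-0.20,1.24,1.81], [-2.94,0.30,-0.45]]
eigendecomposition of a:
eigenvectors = [[0.68+0.00j, (0.68-0j), 0.35+0.00j], [0.28-0.19j, 0.28+0.19j, (-0.82+0j)], [(0.06+0.65j), 0.06-0.65j, -0.46+0.00j]]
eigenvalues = [(-0.79+2.88j), (-0.79-2.88j), (2.35+0j)]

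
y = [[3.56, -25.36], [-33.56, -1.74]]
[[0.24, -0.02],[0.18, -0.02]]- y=[[-3.32, 25.34], [33.74, 1.72]]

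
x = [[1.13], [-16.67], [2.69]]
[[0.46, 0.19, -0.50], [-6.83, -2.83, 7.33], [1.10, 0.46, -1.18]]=x @ [[0.41, 0.17, -0.44]]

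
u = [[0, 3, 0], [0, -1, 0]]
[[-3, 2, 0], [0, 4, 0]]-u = [[-3, -1, 0], [0, 5, 0]]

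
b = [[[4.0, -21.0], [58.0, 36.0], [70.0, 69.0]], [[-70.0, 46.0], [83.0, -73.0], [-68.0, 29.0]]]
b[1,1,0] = 83.0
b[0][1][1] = 36.0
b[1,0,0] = -70.0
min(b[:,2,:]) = -68.0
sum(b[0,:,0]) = 132.0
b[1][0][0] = -70.0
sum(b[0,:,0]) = 132.0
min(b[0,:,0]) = 4.0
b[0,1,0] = 58.0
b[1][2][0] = -68.0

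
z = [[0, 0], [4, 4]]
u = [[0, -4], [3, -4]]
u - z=[[0, -4], [-1, -8]]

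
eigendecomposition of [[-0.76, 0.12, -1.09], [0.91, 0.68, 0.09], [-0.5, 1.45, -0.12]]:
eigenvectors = [[0.76+0.00j, 0.40-0.23j, (0.4+0.23j)], [(-0.32+0j), (-0.28-0.43j), -0.28+0.43j], [(0.56+0j), (-0.72+0j), (-0.72-0j)]]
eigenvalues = [(-1.62+0j), (0.71+0.71j), (0.71-0.71j)]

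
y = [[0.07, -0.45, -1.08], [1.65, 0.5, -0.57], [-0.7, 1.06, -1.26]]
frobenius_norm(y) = 2.81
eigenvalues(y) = [(0.55+1.26j), (0.55-1.26j), (-1.79+0j)]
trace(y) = -0.69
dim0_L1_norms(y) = [2.42, 2.01, 2.91]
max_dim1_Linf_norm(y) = 1.65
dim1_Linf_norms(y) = [1.08, 1.65, 1.26]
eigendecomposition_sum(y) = [[(0.27+0.44j), -0.34+0.24j, (-0.19-0.2j)],[(0.76-0.28j), 0.28+0.60j, (-0.38+0.24j)],[0.07-0.39j, 0.32+0.04j, (0.01+0.22j)]] + [[(0.27-0.44j), -0.34-0.24j, -0.19+0.20j], [(0.76+0.28j), 0.28-0.60j, (-0.38-0.24j)], [(0.07+0.39j), (0.32-0.04j), 0.01-0.22j]] + [[(-0.46-0j), 0.23-0.00j, (-0.69+0j)], [(0.12+0j), (-0.06+0j), (0.18-0j)], [-0.85-0.00j, 0.42-0.00j, -1.27+0.00j]]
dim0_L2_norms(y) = [1.79, 1.26, 1.75]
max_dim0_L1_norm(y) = 2.91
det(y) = -3.38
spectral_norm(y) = 1.93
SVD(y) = [[0.38, -0.07, -0.92], [0.60, 0.78, 0.19], [0.71, -0.62, 0.34]] @ diag([1.930835179179106, 1.7826311155851668, 0.9831082425613041]) @ [[0.27, 0.45, -0.85], [0.96, -0.13, 0.23], [0.01, 0.88, 0.47]]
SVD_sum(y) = [[0.20,  0.33,  -0.62], [0.31,  0.52,  -0.98], [0.37,  0.62,  -1.16]] + [[-0.12, 0.02, -0.03], [1.34, -0.19, 0.32], [-1.07, 0.15, -0.26]] + [[-0.01,-0.8,-0.43], [0.00,0.16,0.09], [0.0,0.29,0.16]]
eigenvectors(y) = [[(-0.09-0.48j),  -0.09+0.48j,  (0.47+0j)], [-0.78+0.00j,  (-0.78-0j),  (-0.13+0j)], [(-0.2+0.32j),  (-0.2-0.32j),  (0.87+0j)]]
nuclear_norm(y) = 4.70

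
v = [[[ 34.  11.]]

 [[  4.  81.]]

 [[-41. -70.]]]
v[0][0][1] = 11.0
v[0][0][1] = 11.0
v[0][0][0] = 34.0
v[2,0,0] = -41.0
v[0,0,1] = 11.0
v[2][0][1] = -70.0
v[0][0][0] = 34.0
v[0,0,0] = 34.0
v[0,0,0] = 34.0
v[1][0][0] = 4.0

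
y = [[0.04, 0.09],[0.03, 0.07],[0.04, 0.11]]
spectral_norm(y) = 0.17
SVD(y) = [[-0.58, -0.62],[-0.45, -0.30],[-0.68, 0.72]] @ diag([0.17078976983239566, 0.005554684563258692]) @ [[-0.37, -0.93],[-0.93, 0.37]]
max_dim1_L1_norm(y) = 0.15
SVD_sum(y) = [[0.04, 0.09], [0.03, 0.07], [0.04, 0.11]] + [[0.0, -0.0], [0.00, -0.00], [-0.0, 0.0]]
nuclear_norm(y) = 0.18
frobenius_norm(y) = 0.17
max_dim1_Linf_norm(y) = 0.11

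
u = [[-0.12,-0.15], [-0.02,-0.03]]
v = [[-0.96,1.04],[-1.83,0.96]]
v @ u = [[0.09, 0.11],[0.2, 0.25]]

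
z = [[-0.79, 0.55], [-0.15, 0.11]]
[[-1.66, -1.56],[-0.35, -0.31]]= z @ [[-1.68, 0.81], [-5.43, -1.68]]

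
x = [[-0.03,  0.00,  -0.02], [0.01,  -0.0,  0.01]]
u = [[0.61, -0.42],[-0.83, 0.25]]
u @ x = [[-0.02, 0.0, -0.02], [0.03, 0.0, 0.02]]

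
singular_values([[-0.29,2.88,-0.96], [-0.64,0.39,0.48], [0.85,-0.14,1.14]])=[3.13, 1.29, 0.83]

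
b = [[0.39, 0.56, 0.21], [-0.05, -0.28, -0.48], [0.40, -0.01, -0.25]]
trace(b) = -0.14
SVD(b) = [[-0.82, -0.29, -0.49], [0.57, -0.49, -0.66], [-0.05, -0.82, 0.57]] @ diag([0.8401527347055502, 0.564621043140734, 0.13800891278991606]) @ [[-0.44, -0.74, -0.52], [-0.74, -0.03, 0.67], [0.51, -0.68, 0.53]]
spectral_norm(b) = 0.84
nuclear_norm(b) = 1.54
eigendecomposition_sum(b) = [[(0.24-0.07j), 0.20-0.16j, (-0.03+0.14j)], [(-0.09+0.16j), -0.02+0.18j, (-0.05-0.09j)], [(0.15-0.12j), (0.09-0.17j), 0.02+0.10j]] + [[0.24+0.07j, 0.20+0.16j, (-0.03-0.14j)], [-0.09-0.16j, -0.02-0.18j, -0.05+0.09j], [(0.15+0.12j), 0.09+0.17j, 0.02-0.10j]] + [[-0.10+0.00j,0.17+0.00j,(0.27+0j)], [(0.14-0j),(-0.23-0j),(-0.37-0j)], [(0.11-0j),-0.18-0.00j,(-0.3-0j)]]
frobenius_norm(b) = 1.02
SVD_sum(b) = [[0.3, 0.51, 0.36], [-0.21, -0.35, -0.25], [0.02, 0.03, 0.02]] + [[0.12, 0.01, -0.11], [0.20, 0.01, -0.19], [0.34, 0.01, -0.31]] + [[-0.03, 0.05, -0.04], [-0.05, 0.06, -0.05], [0.04, -0.05, 0.04]]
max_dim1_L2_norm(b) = 0.71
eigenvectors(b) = [[0.69+0.00j, 0.69-0.00j, -0.49+0.00j],[(-0.36+0.35j), -0.36-0.35j, (0.68+0j)],[0.48-0.21j, (0.48+0.21j), 0.54+0.00j]]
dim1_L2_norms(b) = [0.71, 0.56, 0.47]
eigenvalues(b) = [(0.24+0.21j), (0.24-0.21j), (-0.62+0j)]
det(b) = -0.07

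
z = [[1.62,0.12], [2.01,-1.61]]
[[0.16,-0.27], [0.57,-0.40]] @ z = [[-0.28, 0.45],[0.12, 0.71]]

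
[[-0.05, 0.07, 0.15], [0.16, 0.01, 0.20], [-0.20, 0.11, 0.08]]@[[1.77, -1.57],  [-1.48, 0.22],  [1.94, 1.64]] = [[0.10, 0.34], [0.66, 0.08], [-0.36, 0.47]]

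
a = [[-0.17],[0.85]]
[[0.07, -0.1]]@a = [[-0.10]]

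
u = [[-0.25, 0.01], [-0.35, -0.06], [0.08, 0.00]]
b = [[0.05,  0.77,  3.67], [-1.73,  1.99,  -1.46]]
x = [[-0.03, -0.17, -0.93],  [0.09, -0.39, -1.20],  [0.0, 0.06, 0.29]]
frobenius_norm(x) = 1.61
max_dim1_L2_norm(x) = 1.26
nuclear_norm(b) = 6.66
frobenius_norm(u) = 0.44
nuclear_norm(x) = 1.73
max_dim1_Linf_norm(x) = 1.2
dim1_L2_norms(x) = [0.95, 1.26, 0.3]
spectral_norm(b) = 4.03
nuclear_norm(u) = 0.48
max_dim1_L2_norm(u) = 0.36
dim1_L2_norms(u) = [0.25, 0.36, 0.08]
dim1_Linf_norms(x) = [0.93, 1.2, 0.29]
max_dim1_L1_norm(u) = 0.41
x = u @ b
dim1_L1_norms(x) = [1.13, 1.68, 0.35]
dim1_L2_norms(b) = [3.75, 3.01]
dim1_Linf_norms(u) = [0.25, 0.35, 0.08]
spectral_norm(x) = 1.60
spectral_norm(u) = 0.44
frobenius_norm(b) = 4.81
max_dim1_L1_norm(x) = 1.68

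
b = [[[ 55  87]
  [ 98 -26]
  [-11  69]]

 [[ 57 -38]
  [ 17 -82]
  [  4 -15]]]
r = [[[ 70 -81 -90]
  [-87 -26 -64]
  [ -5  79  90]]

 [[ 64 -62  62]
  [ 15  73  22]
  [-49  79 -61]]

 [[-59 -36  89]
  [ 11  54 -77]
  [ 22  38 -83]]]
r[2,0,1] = -36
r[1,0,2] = 62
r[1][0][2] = 62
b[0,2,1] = 69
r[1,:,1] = [-62, 73, 79]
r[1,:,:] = [[64, -62, 62], [15, 73, 22], [-49, 79, -61]]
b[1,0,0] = 57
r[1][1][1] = 73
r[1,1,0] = 15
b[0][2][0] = -11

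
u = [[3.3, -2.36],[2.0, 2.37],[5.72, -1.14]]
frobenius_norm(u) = 7.75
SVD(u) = [[-0.53, 0.46], [-0.19, -0.88], [-0.82, -0.1]] @ diag([7.074330218381422, 3.1699135573853536]) @ [[-0.97, 0.25], [-0.25, -0.97]]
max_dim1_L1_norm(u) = 6.86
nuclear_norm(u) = 10.24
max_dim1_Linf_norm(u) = 5.72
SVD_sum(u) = [[3.66, -0.93], [1.31, -0.33], [5.64, -1.44]] + [[-0.36, -1.43], [0.69, 2.7], [0.08, 0.3]]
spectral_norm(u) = 7.07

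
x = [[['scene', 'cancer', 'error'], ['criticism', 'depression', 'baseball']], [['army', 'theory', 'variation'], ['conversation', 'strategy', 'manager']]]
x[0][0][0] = 'scene'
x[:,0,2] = ['error', 'variation']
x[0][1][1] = 'depression'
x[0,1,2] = 'baseball'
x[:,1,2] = ['baseball', 'manager']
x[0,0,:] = ['scene', 'cancer', 'error']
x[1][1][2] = 'manager'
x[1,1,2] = 'manager'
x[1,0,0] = 'army'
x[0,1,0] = 'criticism'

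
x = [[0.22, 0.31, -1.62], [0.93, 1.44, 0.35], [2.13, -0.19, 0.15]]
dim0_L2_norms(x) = [2.33, 1.49, 1.66]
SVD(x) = [[-0.06, -1.0, 0.02], [-0.55, 0.05, 0.84], [-0.84, 0.04, -0.55]] @ diag([2.3999035255867414, 1.660697792867396, 1.381284152027266]) @ [[-0.96, -0.27, -0.09],[-0.05, -0.14, 0.99],[-0.28, 0.95, 0.12]]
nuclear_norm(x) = 5.44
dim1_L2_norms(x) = [1.66, 1.75, 2.14]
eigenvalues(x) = [(0.11+1.85j), (0.11-1.85j), (1.59+0j)]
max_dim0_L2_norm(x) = 2.33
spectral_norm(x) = 2.40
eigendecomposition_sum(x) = [[(0.07+0.88j), (0.05-0.13j), (-0.79+0.07j)], [(0.17-0.35j), (-0.05+0.04j), 0.32+0.15j], [(1.04-0.09j), (-0.15-0.06j), 0.09+0.94j]] + [[(0.07-0.88j), (0.05+0.13j), -0.79-0.07j], [(0.17+0.35j), -0.05-0.04j, 0.32-0.15j], [1.04+0.09j, (-0.15+0.06j), (0.09-0.94j)]] + [[(0.08+0j), (0.21+0j), -0.04-0.00j], [0.59+0.00j, 1.53+0.00j, (-0.29-0j)], [0.04+0.00j, (0.11+0j), -0.02-0.00j]]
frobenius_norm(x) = 3.23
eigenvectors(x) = [[-0.00+0.62j, (-0-0.62j), -0.14+0.00j], [0.14-0.24j, (0.14+0.24j), -0.99+0.00j], [(0.74+0j), 0.74-0.00j, -0.07+0.00j]]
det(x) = 5.51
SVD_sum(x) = [[0.14, 0.04, 0.01], [1.26, 0.35, 0.12], [1.92, 0.54, 0.18]] + [[0.09, 0.24, -1.64], [-0.00, -0.01, 0.09], [-0.00, -0.01, 0.06]] + [[-0.01,  0.03,  0.0], [-0.32,  1.1,  0.14], [0.21,  -0.72,  -0.09]]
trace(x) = 1.81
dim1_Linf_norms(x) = [1.62, 1.44, 2.13]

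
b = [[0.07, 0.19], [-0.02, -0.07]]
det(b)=-0.001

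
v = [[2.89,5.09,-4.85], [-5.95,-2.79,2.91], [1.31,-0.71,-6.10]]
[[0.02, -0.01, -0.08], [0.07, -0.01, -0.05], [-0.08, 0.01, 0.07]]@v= [[0.01, 0.19, 0.36], [0.20, 0.42, -0.06], [-0.2, -0.48, -0.01]]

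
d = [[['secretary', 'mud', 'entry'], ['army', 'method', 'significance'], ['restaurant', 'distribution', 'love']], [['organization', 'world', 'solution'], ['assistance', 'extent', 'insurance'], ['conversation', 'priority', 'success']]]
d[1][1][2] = 'insurance'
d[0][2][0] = 'restaurant'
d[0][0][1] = 'mud'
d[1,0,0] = 'organization'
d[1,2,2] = 'success'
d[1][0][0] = 'organization'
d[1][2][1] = 'priority'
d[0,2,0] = 'restaurant'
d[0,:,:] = [['secretary', 'mud', 'entry'], ['army', 'method', 'significance'], ['restaurant', 'distribution', 'love']]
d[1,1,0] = 'assistance'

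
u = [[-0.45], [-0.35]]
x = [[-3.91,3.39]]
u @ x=[[1.76, -1.53], [1.37, -1.19]]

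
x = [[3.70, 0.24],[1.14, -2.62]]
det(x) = -9.97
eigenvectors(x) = [[0.98,-0.04], [0.18,1.0]]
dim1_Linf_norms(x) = [3.7, 2.62]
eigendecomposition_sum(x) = [[3.72, 0.14], [0.67, 0.03]] + [[-0.02, 0.1], [0.47, -2.65]]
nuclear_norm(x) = 6.47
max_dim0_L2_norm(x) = 3.87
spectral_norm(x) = 3.94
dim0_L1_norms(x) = [4.84, 2.86]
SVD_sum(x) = [[3.44,-0.84], [1.68,-0.41]] + [[0.26, 1.08], [-0.54, -2.21]]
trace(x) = 1.08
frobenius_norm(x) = 4.68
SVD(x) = [[-0.90, -0.44], [-0.44, 0.9]] @ diag([3.9373776026892044, 2.531532661026007]) @ [[-0.97, 0.24], [-0.24, -0.97]]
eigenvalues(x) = [3.74, -2.66]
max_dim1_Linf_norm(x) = 3.7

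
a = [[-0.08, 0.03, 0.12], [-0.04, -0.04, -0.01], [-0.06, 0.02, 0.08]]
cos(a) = [[1.0, 0.00, 0.00], [-0.0, 1.0, 0.00], [0.0, 0.00, 1.00]]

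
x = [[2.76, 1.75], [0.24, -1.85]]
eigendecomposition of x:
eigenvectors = [[1.0,-0.35], [0.05,0.94]]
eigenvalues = [2.85, -1.94]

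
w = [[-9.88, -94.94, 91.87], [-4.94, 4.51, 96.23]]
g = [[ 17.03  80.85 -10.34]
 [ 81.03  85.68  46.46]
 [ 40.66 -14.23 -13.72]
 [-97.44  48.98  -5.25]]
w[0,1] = -94.94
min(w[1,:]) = -4.94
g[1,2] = 46.46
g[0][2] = -10.34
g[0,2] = -10.34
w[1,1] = 4.51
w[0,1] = -94.94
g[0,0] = 17.03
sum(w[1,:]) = 95.8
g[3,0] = -97.44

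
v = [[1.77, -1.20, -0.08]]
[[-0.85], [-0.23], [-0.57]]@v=[[-1.50,1.02,0.07], [-0.41,0.28,0.02], [-1.01,0.68,0.05]]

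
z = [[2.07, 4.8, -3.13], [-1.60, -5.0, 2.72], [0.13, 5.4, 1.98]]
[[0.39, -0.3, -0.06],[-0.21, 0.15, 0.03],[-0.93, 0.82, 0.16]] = z@[[0.17, -0.15, -0.03], [-0.11, 0.10, 0.02], [-0.18, 0.15, 0.03]]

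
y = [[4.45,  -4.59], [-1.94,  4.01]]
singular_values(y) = [7.71, 1.16]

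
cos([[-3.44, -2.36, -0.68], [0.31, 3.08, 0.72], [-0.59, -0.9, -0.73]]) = [[-0.94, -0.02, -0.14],[0.07, -1.0, -0.36],[-0.35, 0.23, 0.89]]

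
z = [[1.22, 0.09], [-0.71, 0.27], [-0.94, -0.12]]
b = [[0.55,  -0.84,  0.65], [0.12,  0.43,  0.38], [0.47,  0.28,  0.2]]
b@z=[[0.66, -0.26],[-0.52, 0.08],[0.19, 0.09]]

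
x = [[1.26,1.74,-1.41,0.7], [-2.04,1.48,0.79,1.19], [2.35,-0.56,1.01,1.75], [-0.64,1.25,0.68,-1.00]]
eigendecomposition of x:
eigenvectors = [[(-0.65+0j), (-0.65-0j), -0.26+0.00j, (-0.2+0j)], [0.03-0.50j, 0.03+0.50j, -0.58+0.00j, (-0.33+0j)], [-0.01+0.55j, -0.01-0.55j, (-0.7+0j), (-0.42+0j)], [0.02-0.15j, 0.02+0.15j, -0.32+0.00j, 0.82+0.00j]]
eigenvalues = [(1.12+2.7j), (1.12-2.7j), (2.21+0j), (-1.7+0j)]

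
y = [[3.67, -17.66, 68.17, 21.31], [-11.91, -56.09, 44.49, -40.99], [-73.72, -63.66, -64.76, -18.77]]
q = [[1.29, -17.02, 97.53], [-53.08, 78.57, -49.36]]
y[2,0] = -73.72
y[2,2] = -64.76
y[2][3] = -18.77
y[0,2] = 68.17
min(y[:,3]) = -40.99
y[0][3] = 21.31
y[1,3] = -40.99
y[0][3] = 21.31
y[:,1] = [-17.66, -56.09, -63.66]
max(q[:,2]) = 97.53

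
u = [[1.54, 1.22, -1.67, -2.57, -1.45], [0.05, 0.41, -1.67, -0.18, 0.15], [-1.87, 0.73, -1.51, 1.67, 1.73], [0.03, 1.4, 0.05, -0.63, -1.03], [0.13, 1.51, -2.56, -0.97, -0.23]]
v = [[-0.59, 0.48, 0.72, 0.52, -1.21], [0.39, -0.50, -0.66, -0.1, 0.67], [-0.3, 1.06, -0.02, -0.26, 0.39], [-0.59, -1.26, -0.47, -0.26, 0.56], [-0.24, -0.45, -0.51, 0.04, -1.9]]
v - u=[[-2.13, -0.74, 2.39, 3.09, 0.24], [0.34, -0.91, 1.01, 0.08, 0.52], [1.57, 0.33, 1.49, -1.93, -1.34], [-0.62, -2.66, -0.52, 0.37, 1.59], [-0.37, -1.96, 2.05, 1.01, -1.67]]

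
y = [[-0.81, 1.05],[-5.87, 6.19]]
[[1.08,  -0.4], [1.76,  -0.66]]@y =[[1.47, -1.34], [2.45, -2.24]]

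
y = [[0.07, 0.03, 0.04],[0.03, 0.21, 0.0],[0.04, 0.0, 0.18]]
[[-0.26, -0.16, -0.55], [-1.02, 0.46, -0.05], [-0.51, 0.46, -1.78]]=y @[[-0.05, -5.72, -2.53], [-4.84, 2.99, 0.14], [-2.84, 3.85, -9.33]]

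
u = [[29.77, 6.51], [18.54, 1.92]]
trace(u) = 31.69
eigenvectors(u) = [[0.86, -0.20], [0.51, 0.98]]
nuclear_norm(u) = 37.46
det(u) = -63.54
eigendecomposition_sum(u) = [[29.97, 6.16], [17.55, 3.61]] + [[-0.20, 0.35], [0.99, -1.69]]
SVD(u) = [[-0.85,-0.52], [-0.52,0.85]] @ diag([35.67743670352533, 1.780873455903905]) @ [[-0.98, -0.18],[0.18, -0.98]]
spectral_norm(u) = 35.68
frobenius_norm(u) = 35.72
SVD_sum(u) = [[29.94, 5.60], [18.26, 3.41]] + [[-0.17, 0.91], [0.28, -1.49]]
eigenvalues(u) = [33.58, -1.89]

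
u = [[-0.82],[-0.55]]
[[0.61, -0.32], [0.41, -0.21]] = u@[[-0.74,  0.39]]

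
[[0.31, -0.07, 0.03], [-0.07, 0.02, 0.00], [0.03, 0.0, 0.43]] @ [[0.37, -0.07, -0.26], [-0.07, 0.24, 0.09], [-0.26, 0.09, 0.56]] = [[0.11, -0.04, -0.07],[-0.03, 0.01, 0.02],[-0.1, 0.04, 0.23]]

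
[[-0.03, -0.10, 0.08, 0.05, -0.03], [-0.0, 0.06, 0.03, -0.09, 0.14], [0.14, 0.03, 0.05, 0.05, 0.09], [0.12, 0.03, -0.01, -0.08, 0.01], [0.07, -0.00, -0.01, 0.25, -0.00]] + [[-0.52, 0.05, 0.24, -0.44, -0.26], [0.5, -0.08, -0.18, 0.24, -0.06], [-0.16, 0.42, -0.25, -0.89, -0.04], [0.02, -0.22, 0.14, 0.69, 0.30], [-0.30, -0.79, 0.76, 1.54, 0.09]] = [[-0.55, -0.05, 0.32, -0.39, -0.29], [0.50, -0.02, -0.15, 0.15, 0.08], [-0.02, 0.45, -0.2, -0.84, 0.05], [0.14, -0.19, 0.13, 0.61, 0.31], [-0.23, -0.79, 0.75, 1.79, 0.09]]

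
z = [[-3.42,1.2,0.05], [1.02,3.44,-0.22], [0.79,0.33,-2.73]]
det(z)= 34.884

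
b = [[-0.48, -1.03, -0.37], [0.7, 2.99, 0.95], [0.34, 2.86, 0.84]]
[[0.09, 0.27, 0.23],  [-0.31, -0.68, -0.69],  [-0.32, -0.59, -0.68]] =b@[[0.16, -0.12, 0.1], [-0.01, -0.11, -0.17], [-0.41, -0.28, -0.27]]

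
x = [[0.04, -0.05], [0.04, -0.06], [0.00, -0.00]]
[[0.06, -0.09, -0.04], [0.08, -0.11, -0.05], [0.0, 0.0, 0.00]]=x @[[-0.51, 0.74, 0.33], [-1.61, 2.34, 1.04]]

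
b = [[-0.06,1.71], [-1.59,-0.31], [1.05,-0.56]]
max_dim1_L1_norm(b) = 1.9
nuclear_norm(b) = 3.73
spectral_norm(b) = 1.93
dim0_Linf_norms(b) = [1.59, 1.71]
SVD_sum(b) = [[-0.73,0.36],[-1.15,0.57],[1.07,-0.53]] + [[0.67,1.35], [-0.44,-0.88], [-0.02,-0.03]]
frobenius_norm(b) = 2.64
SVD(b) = [[-0.42, 0.84],  [-0.67, -0.55],  [0.62, -0.02]] @ diag([1.931912207118468, 1.7988093906766913]) @ [[0.90, -0.44], [0.44, 0.90]]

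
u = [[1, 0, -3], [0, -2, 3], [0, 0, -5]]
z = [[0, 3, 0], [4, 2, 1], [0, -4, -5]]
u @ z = [[0, 15, 15], [-8, -16, -17], [0, 20, 25]]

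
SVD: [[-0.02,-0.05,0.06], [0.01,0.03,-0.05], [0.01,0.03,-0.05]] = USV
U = [[-0.69, -0.72, -0.00], [0.51, -0.49, -0.71], [0.51, -0.49, 0.71]]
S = [0.12, 0.01, 0.0]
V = [[0.21, 0.56, -0.80], [0.46, 0.66, 0.59], [0.86, -0.49, -0.12]]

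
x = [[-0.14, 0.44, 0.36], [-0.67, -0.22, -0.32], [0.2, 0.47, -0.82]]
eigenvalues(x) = [(-0.13+0.66j), (-0.13-0.66j), (-0.91+0j)]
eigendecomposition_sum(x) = [[(0.02+0.28j), (0.28+0.01j), (0.01+0.13j)], [-0.34-0.07j, -0.11+0.32j, -0.16-0.03j], [-0.10+0.13j, (0.11+0.11j), -0.05+0.06j]] + [[(0.02-0.28j), (0.28-0.01j), 0.01-0.13j], [-0.34+0.07j, -0.11-0.32j, (-0.16+0.03j)], [-0.10-0.13j, (0.11-0.11j), -0.05-0.06j]] + [[(-0.19-0j), (-0.11-0j), 0.34+0.00j], [0j, 0j, (-0-0j)], [0.40+0.00j, 0.24+0.00j, -0.73-0.00j]]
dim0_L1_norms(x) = [1.01, 1.13, 1.5]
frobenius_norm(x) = 1.37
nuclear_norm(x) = 2.31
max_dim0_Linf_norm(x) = 0.82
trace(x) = -1.18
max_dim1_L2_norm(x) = 0.97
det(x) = -0.41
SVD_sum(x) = [[-0.03,-0.07,0.19], [0.02,0.05,-0.12], [0.13,0.32,-0.88]] + [[0.19, 0.13, 0.07], [-0.58, -0.4, -0.23], [0.12, 0.08, 0.05]] + [[-0.3, 0.38, 0.1], [-0.11, 0.14, 0.03], [-0.05, 0.06, 0.02]]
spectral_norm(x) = 0.98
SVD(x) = [[-0.21, -0.3, -0.93], [0.13, 0.93, -0.33], [0.97, -0.19, -0.15]] @ diag([0.980693694097311, 0.7954666907497588, 0.5303514139373979]) @ [[0.14, 0.34, -0.93], [-0.78, -0.54, -0.31], [0.61, -0.77, -0.19]]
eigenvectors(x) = [[0.16+0.57j, 0.16-0.57j, (-0.43+0j)], [(-0.73+0j), -0.73-0.00j, 0.01+0.00j], [-0.15+0.31j, (-0.15-0.31j), 0.90+0.00j]]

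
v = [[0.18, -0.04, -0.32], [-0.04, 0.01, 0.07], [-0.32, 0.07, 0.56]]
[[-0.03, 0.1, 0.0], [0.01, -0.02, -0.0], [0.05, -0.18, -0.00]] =v@ [[0.11, 0.19, 0.17], [0.06, 0.04, 0.07], [0.14, -0.22, 0.08]]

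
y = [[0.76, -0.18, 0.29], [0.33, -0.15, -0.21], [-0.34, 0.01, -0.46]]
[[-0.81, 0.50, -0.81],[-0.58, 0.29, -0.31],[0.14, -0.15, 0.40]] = y@[[-1.32, 0.53, -0.95], [-0.00, -0.67, 0.22], [0.68, -0.08, -0.16]]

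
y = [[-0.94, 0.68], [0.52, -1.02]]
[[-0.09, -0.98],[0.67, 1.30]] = y@[[-0.60, 0.19], [-0.96, -1.18]]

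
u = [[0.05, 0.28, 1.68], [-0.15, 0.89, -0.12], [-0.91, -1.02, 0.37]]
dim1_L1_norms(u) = [2.01, 1.16, 2.3]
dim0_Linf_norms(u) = [0.91, 1.02, 1.68]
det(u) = 1.67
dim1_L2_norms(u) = [1.7, 0.91, 1.42]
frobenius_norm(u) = 2.40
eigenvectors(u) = [[(-0.81+0j), -0.81-0.00j, (0.51+0j)], [-0.00-0.10j, (-0+0.1j), (-0.75+0j)], [(-0.03-0.58j), -0.03+0.58j, (0.43+0j)]]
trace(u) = 1.31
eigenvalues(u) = [(0.12+1.25j), (0.12-1.25j), (1.06+0j)]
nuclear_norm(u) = 3.89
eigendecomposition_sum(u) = [[0.03+0.63j, (0.47+0.35j), 0.78-0.14j], [(-0.08+0.01j), (-0.04+0.06j), 0.02+0.09j], [-0.45+0.05j, (-0.23+0.36j), (0.14+0.56j)]] + [[(0.03-0.63j), (0.47-0.35j), (0.78+0.14j)],  [-0.08-0.01j, -0.04-0.06j, 0.02-0.09j],  [-0.45-0.05j, (-0.23-0.36j), (0.14-0.56j)]] + [[(-0-0j), -0.66+0.00j, (0.11-0j)],[0j, (0.97-0j), (-0.16+0j)],[(-0-0j), (-0.56+0j), (0.09-0j)]]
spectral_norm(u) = 1.74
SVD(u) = [[0.92, 0.38, -0.07], [-0.12, 0.45, 0.88], [0.36, -0.81, 0.46]] @ diag([1.735560512498313, 1.5249255240132824, 0.6325597629231623]) @ [[-0.15, -0.12, 0.98],[0.45, 0.87, 0.18],[-0.88, 0.47, -0.08]]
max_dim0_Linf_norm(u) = 1.68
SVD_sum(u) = [[-0.25, -0.2, 1.57], [0.03, 0.03, -0.2], [-0.10, -0.08, 0.62]] + [[0.26,  0.50,  0.10], [0.31,  0.60,  0.13], [-0.56,  -1.08,  -0.22]] + [[0.04,  -0.02,  0.0], [-0.49,  0.26,  -0.04], [-0.26,  0.14,  -0.02]]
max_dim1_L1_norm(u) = 2.3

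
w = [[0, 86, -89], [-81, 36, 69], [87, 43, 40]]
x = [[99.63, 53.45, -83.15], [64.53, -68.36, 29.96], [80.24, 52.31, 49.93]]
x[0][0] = 99.63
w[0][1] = 86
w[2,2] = 40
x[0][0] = 99.63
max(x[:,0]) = 99.63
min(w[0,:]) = -89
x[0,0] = 99.63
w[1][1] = 36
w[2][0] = 87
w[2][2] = 40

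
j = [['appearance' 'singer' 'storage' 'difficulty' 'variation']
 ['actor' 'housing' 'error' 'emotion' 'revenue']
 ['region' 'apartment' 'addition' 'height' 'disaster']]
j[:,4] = ['variation', 'revenue', 'disaster']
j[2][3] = 'height'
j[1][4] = 'revenue'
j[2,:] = ['region', 'apartment', 'addition', 'height', 'disaster']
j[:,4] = ['variation', 'revenue', 'disaster']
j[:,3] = ['difficulty', 'emotion', 'height']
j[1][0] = 'actor'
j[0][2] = 'storage'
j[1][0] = 'actor'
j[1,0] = 'actor'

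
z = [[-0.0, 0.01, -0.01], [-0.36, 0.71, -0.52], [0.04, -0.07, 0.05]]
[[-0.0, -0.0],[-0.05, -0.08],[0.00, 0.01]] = z@ [[-0.01, -0.05],  [-0.13, -0.08],  [-0.08, 0.08]]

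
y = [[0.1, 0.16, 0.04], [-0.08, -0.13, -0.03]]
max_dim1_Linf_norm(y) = 0.16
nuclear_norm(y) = 0.25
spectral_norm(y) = 0.25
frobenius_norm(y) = 0.25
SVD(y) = [[-0.78, 0.63], [0.63, 0.78]] @ diag([0.2477823459335666, 0.0019771301571581013]) @ [[-0.52, -0.83, -0.20], [0.26, -0.38, 0.89]]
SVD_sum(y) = [[0.10, 0.16, 0.04], [-0.08, -0.13, -0.03]] + [[0.0,-0.00,0.0], [0.0,-0.0,0.0]]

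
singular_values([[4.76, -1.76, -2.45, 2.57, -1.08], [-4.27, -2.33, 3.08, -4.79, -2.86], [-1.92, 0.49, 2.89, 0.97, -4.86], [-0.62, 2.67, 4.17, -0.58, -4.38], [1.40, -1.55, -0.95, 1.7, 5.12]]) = [12.03, 6.91, 4.17, 2.42, 1.92]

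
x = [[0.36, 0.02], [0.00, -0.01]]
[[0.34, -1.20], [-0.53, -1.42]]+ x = [[0.70, -1.18],[-0.53, -1.43]]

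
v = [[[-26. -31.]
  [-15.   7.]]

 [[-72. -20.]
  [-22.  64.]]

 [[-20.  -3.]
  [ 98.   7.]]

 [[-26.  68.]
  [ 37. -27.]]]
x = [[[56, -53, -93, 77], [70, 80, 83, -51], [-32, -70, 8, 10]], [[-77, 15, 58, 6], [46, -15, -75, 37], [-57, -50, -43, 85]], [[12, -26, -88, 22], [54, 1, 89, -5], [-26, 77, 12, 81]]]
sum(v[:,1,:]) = 149.0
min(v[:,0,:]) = -72.0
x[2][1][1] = 1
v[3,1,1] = -27.0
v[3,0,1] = 68.0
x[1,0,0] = -77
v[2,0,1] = -3.0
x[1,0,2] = 58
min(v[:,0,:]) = -72.0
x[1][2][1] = -50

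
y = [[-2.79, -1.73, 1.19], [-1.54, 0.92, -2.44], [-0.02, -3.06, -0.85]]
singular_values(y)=[3.96, 3.03, 2.57]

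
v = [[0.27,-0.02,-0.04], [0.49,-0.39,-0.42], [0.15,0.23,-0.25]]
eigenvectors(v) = [[(0.83+0j), (0.03-0.02j), (0.03+0.02j)], [0.36+0.00j, 0.79+0.00j, 0.79-0.00j], [0.42+0.00j, -0.12-0.60j, -0.12+0.60j]]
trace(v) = -0.37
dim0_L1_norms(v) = [0.91, 0.64, 0.71]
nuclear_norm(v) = 1.31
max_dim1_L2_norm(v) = 0.75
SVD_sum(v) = [[0.16, -0.09, -0.13],[0.53, -0.31, -0.43],[0.11, -0.06, -0.09]] + [[0.01, 0.04, -0.02], [-0.02, -0.07, 0.03], [0.06, 0.30, -0.14]] + [[0.10, 0.03, 0.11],[-0.03, -0.01, -0.03],[-0.02, -0.01, -0.02]]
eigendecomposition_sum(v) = [[(0.25-0j), (-0.01-0j), (-0.01-0j)],[0.11-0.00j, (-0.01-0j), (-0-0j)],[(0.13-0j), (-0.01-0j), -0.01-0.00j]] + [[(0.01-0j), -0.00+0.01j, -0.01-0.00j], [0.19+0.05j, (-0.19+0.12j), -0.21-0.20j], [(0.01-0.15j), (0.12+0.13j), (-0.12+0.19j)]] + [[0.01+0.00j, -0.00-0.01j, (-0.01+0j)], [(0.19-0.05j), -0.19-0.12j, -0.21+0.20j], [0.01+0.15j, 0.12-0.13j, -0.12-0.19j]]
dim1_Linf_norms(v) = [0.27, 0.49, 0.25]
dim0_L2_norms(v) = [0.58, 0.45, 0.49]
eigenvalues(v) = [(0.24+0j), (-0.31+0.3j), (-0.31-0.3j)]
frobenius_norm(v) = 0.88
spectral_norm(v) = 0.80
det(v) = 0.04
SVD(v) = [[-0.28, -0.14, 0.95], [-0.94, 0.24, -0.24], [-0.19, -0.96, -0.2]] @ diag([0.7960362431488839, 0.34975809442167494, 0.15935989137775505]) @ [[-0.71, 0.41, 0.57], [-0.18, -0.89, 0.41], [0.68, 0.19, 0.71]]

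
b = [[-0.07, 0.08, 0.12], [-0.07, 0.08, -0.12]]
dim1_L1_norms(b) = [0.27, 0.27]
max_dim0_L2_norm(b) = 0.17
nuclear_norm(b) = 0.32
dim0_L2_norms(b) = [0.1, 0.11, 0.17]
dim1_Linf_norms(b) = [0.12, 0.12]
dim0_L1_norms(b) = [0.14, 0.16, 0.24]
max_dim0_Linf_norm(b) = 0.12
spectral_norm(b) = 0.17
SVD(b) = [[-0.71, 0.71],[0.71, 0.71]] @ diag([0.16970562748477142, 0.1503329637837291]) @ [[0.0, -0.00, -1.00], [-0.66, 0.75, -0.0]]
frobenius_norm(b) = 0.23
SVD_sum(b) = [[-0.00, 0.0, 0.12], [0.0, -0.00, -0.12]] + [[-0.07, 0.08, -0.0], [-0.07, 0.08, -0.0]]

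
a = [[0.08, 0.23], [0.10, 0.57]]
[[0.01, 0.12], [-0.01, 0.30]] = a @ [[0.44, -0.09], [-0.09, 0.54]]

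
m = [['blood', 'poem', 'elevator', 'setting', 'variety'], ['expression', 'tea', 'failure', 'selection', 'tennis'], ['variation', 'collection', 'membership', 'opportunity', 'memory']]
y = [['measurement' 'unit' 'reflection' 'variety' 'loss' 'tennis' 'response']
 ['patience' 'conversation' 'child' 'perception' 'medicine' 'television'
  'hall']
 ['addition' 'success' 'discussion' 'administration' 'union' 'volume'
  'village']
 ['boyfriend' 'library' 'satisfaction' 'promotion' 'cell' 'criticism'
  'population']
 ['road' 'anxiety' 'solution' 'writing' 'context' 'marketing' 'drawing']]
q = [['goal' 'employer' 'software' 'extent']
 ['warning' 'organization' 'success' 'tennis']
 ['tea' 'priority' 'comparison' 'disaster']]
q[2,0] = 'tea'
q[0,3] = 'extent'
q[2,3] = 'disaster'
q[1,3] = 'tennis'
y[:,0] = ['measurement', 'patience', 'addition', 'boyfriend', 'road']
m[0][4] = 'variety'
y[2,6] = 'village'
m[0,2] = 'elevator'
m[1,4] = 'tennis'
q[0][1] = 'employer'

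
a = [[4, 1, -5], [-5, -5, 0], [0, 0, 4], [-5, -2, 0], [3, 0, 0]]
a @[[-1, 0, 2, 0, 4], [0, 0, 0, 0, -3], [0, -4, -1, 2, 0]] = [[-4, 20, 13, -10, 13], [5, 0, -10, 0, -5], [0, -16, -4, 8, 0], [5, 0, -10, 0, -14], [-3, 0, 6, 0, 12]]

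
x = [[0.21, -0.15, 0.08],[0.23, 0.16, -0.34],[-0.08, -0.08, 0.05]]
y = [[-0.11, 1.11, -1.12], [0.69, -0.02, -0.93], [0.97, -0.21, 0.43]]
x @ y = [[-0.05, 0.22, -0.06], [-0.24, 0.32, -0.55], [0.00, -0.10, 0.19]]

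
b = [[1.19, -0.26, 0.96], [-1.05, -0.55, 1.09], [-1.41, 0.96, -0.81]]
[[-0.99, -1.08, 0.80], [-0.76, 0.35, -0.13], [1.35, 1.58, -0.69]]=b@ [[-0.21, -0.71, 0.41], [0.58, 0.51, 0.2], [-0.61, -0.11, 0.38]]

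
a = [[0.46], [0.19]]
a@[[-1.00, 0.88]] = [[-0.46,0.40],[-0.19,0.17]]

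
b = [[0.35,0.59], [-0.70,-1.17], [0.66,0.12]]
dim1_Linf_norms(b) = [0.59, 1.17, 0.66]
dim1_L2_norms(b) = [0.69, 1.36, 0.67]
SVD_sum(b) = [[0.41, 0.55], [-0.81, -1.09], [0.29, 0.39]] + [[-0.06, 0.04], [0.11, -0.08], [0.37, -0.27]]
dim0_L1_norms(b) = [1.71, 1.88]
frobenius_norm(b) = 1.67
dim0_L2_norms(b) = [1.02, 1.32]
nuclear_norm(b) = 2.08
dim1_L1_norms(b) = [0.94, 1.87, 0.78]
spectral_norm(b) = 1.60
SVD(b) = [[-0.43, 0.14],  [0.85, -0.27],  [-0.31, -0.95]] @ diag([1.5956424099057005, 0.4831410764055649]) @ [[-0.59, -0.8],[-0.8, 0.59]]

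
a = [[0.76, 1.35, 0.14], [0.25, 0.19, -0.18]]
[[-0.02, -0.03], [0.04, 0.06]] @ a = [[-0.02, -0.03, 0.00], [0.05, 0.07, -0.01]]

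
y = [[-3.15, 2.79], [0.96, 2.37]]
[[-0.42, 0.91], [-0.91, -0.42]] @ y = [[2.2, 0.98], [2.46, -3.53]]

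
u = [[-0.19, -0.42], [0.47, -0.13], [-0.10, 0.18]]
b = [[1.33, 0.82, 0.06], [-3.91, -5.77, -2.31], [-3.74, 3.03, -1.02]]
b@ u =[[0.13,  -0.65], [-1.74,  1.98], [2.24,  0.99]]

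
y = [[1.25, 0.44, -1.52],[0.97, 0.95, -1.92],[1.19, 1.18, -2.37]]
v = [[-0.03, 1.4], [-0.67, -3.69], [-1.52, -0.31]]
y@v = [[1.98,  0.60], [2.25,  -1.55], [2.78,  -1.95]]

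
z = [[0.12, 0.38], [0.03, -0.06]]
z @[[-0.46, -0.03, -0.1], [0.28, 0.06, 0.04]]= [[0.05, 0.02, 0.00],[-0.03, -0.0, -0.01]]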